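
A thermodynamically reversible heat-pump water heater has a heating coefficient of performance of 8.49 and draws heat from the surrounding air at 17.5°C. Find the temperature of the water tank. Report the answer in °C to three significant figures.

56.3 °C

COP_HP = T_H/(T_H − T_C) rearranges to T_H = COP·T_C/(COP − 1).
With T_C = 290.65 K, T_H = 8.49 × 290.65/7.490 = 329.46 K.
Converting, 329.46 K = 56.31°C.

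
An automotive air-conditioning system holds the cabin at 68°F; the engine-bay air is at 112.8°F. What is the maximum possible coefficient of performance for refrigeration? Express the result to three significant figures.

11.8

In absolute terms T_C = 293.15 K and T_H = 318.04 K, so ΔT = 24.89 K.
For a reversible cycle, COP_Carnot = T_C/ΔT = 293.15/24.89 = 11.78.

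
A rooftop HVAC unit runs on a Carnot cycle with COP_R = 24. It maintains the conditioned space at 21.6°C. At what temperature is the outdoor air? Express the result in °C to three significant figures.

COP_R = T_C/(T_H − T_C) gives T_H − T_C = T_C/COP.
With T_C = 294.75 K, T_H = 294.75 × (1 + 1/24) = 307.03 K.
Converting, 307.03 K = 33.88°C.

33.9 °C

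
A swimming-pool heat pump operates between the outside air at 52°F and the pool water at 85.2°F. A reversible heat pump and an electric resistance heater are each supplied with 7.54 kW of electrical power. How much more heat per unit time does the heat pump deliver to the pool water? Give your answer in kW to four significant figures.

116.2 kW

In absolute terms T_C = 284.26 K and T_H = 302.71 K, so ΔT = 18.44 K.
COP_Carnot = T_H/ΔT = 302.71/18.44 = 16.41.
The heat pump delivers Q̇_H = COP × Ẇ = 123.7 kW; the resistance heater delivers Ẇ = 7.540 kW.
Extra = (COP − 1)·Ẇ = 116.2 kW.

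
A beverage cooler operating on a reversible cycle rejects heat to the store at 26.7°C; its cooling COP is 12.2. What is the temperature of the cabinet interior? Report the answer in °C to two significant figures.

For a Carnot refrigerator COP_R = T_C/(T_H − T_C), so T_C = COP·T_H/(1 + COP).
With T_H = 299.85 K, T_C = 12.2 × 299.85/13.20 = 277.13 K.
Converting, 277.13 K = 3.98°C.

4.0 °C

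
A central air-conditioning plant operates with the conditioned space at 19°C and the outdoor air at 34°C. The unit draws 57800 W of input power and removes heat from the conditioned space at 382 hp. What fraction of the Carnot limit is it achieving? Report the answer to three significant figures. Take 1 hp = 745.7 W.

Converting, Q̇_C = 382.0 hp = 284900 W, so COP_actual = Q̇_C/Ẇ = 284900/57800 = 4.928.
In absolute terms T_C = 292.15 K and T_H = 307.15 K, so ΔT = 15.00 K.
COP_Carnot = T_C/ΔT = 292.15/15.00 = 19.48.
η_II = COP_actual/COP_Carnot = 4.928/19.48 = 0.2530.

0.253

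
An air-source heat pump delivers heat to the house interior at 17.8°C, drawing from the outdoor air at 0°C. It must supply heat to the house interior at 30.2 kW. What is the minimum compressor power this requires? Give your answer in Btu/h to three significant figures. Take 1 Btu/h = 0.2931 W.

6300 Btu/h

In absolute terms T_C = 273.15 K and T_H = 290.95 K, so ΔT = 17.80 K.
COP_Carnot = T_H/ΔT = 290.95/17.80 = 16.35.
Ẇ_min = Q̇/COP_Carnot = 30.20/16.35 = 1.848 kW = 6304 Btu/h.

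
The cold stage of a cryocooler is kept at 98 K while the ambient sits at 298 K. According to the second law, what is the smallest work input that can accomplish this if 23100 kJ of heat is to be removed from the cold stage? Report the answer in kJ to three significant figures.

The reservoir spacing is ΔT = 298 − 98 = 200.0 K.
The reversible limit is COP_R = T_C/ΔT = 0.4900, so W_min = Q_C/COP = Q_C·ΔT/T_C.
W_min = 23100 × 200.0/98.00 = 47140 kJ.

47100 kJ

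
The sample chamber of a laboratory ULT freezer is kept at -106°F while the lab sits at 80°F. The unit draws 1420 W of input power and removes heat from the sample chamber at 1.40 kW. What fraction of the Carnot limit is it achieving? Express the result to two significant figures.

0.52

Converting, Q̇_C = 1.400 kW = 1400 W, so COP_actual = Q̇_C/Ẇ = 1400/1420 = 0.9859.
In absolute terms T_C = 196.48 K and T_H = 299.82 K, so ΔT = 103.3 K.
COP_Carnot = T_C/ΔT = 196.48/103.3 = 1.901.
η_II = COP_actual/COP_Carnot = 0.9859/1.901 = 0.5185.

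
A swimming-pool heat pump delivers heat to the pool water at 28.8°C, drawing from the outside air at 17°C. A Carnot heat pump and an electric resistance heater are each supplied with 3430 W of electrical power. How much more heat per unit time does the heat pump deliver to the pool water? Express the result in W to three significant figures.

In absolute terms T_C = 290.15 K and T_H = 301.95 K, so ΔT = 11.80 K.
COP_Carnot = T_H/ΔT = 301.95/11.80 = 25.59.
The heat pump delivers Q̇_H = COP × Ẇ = 87770 W; the resistance heater delivers Ẇ = 3430 W.
Extra = (COP − 1)·Ẇ = 84340 W.

84300 W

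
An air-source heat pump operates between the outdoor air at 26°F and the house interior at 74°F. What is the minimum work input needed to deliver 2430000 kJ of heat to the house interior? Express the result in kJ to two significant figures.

220000 kJ

In absolute terms T_C = 269.82 K and T_H = 296.48 K, so ΔT = 26.67 K.
The reversible limit is COP_HP = T_H/ΔT = 11.12, so W_min = Q_H/COP = Q_H·ΔT/T_H.
W_min = 2430000 × 26.67/296.48 = 218600 kJ.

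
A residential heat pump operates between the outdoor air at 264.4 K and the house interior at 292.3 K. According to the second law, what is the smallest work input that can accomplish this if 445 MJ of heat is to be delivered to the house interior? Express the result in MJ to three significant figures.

42.5 MJ

The reservoir spacing is ΔT = 292.3 − 264.4 = 27.90 K.
The reversible limit is COP_HP = T_H/ΔT = 10.48, so W_min = Q_H/COP = Q_H·ΔT/T_H.
W_min = 445.0 × 27.90/292.30 = 42.48 MJ.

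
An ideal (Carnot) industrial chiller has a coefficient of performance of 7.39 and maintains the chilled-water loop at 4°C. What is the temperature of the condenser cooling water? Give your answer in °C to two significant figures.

42 °C

COP_R = T_C/(T_H − T_C) gives T_H − T_C = T_C/COP.
With T_C = 277.15 K, T_H = 277.15 × (1 + 1/7.39) = 314.65 K.
Converting, 314.65 K = 41.50°C.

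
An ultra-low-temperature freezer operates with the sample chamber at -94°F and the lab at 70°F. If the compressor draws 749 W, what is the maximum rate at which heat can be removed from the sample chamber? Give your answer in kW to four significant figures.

1.670 kW

In absolute terms T_C = 203.15 K and T_H = 294.26 K, so ΔT = 91.11 K.
COP_Carnot = T_C/ΔT = 203.15/91.11 = 2.230.
Q̇_max = COP_Carnot × Ẇ = 2.230 × 749.0 W = 1670 W = 1.670 kW.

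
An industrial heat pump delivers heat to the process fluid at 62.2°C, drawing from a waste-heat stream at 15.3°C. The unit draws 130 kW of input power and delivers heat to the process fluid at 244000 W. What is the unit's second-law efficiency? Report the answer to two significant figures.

Converting, Q̇_H = 244000 W = 244.0 kW, so COP_actual = Q̇_H/Ẇ = 244.0/130.0 = 1.877.
In absolute terms T_C = 288.45 K and T_H = 335.35 K, so ΔT = 46.90 K.
COP_Carnot = T_H/ΔT = 335.35/46.90 = 7.150.
η_II = COP_actual/COP_Carnot = 1.877/7.150 = 0.2625.

0.26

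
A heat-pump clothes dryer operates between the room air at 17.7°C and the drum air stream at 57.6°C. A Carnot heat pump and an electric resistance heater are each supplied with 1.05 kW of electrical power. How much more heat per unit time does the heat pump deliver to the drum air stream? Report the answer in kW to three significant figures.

In absolute terms T_C = 290.85 K and T_H = 330.75 K, so ΔT = 39.90 K.
COP_Carnot = T_H/ΔT = 330.75/39.90 = 8.289.
The heat pump delivers Q̇_H = COP × Ẇ = 8.704 kW; the resistance heater delivers Ẇ = 1.050 kW.
Extra = (COP − 1)·Ẇ = 7.654 kW.

7.65 kW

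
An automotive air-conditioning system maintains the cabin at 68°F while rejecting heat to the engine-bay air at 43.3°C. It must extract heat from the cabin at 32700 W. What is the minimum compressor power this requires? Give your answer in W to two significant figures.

2600 W

In absolute terms T_C = 293.15 K and T_H = 316.45 K, so ΔT = 23.30 K.
COP_Carnot = T_C/ΔT = 293.15/23.30 = 12.58.
Ẇ_min = Q̇/COP_Carnot = 32700/12.58 = 2599 W.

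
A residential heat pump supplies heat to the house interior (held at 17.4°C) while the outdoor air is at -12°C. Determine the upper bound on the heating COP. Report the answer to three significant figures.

9.88

In absolute terms T_C = 261.15 K and T_H = 290.55 K, so ΔT = 29.40 K.
For a reversible cycle, COP_Carnot = T_H/ΔT = 290.55/29.40 = 9.883.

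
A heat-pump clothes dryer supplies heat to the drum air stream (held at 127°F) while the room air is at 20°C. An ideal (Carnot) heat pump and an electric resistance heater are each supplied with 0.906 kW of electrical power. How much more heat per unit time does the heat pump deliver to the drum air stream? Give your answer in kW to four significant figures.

8.103 kW

In absolute terms T_C = 293.15 K and T_H = 325.93 K, so ΔT = 32.78 K.
COP_Carnot = T_H/ΔT = 325.93/32.78 = 9.944.
The heat pump delivers Q̇_H = COP × Ẇ = 9.009 kW; the resistance heater delivers Ẇ = 0.9060 kW.
Extra = (COP − 1)·Ẇ = 8.103 kW.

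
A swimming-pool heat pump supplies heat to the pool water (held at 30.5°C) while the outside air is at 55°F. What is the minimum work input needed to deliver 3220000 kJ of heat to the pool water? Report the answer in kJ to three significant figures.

188000 kJ

In absolute terms T_C = 285.93 K and T_H = 303.65 K, so ΔT = 17.72 K.
The reversible limit is COP_HP = T_H/ΔT = 17.13, so W_min = Q_H/COP = Q_H·ΔT/T_H.
W_min = 3220000 × 17.72/303.65 = 187900 kJ.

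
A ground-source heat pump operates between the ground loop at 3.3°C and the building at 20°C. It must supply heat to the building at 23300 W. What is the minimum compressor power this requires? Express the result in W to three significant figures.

1330 W

In absolute terms T_C = 276.45 K and T_H = 293.15 K, so ΔT = 16.70 K.
COP_Carnot = T_H/ΔT = 293.15/16.70 = 17.55.
Ẇ_min = Q̇/COP_Carnot = 23300/17.55 = 1327 W.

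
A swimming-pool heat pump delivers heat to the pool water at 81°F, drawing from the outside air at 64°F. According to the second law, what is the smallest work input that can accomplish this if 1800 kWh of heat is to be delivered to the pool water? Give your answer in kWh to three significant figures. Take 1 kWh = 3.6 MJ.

56.6 kWh

In absolute terms T_C = 290.93 K and T_H = 300.37 K, so ΔT = 9.444 K.
The reversible limit is COP_HP = T_H/ΔT = 31.80, so W_min = Q_H/COP = Q_H·ΔT/T_H.
W_min = 1800 × 9.444/300.37 = 56.60 kWh.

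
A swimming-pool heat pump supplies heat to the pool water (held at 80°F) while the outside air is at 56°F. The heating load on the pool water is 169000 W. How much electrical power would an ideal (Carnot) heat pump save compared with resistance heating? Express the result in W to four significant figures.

161500 W

In absolute terms T_C = 286.48 K and T_H = 299.82 K, so ΔT = 13.33 K.
COP_Carnot = T_H/ΔT = 299.82/13.33 = 22.49.
Resistance heating needs Ẇ_res = Q̇_H = 169000 W; the reversible heat pump needs only Ẇ_hp = Q̇_H/COP = 7516 W.
Saving = 169000 − 7516 = 161500 W.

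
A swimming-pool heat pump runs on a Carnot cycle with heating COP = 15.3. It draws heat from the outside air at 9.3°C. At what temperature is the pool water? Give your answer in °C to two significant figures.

COP_HP = T_H/(T_H − T_C) rearranges to T_H = COP·T_C/(COP − 1).
With T_C = 282.45 K, T_H = 15.3 × 282.45/14.30 = 302.20 K.
Converting, 302.20 K = 29.05°C.

29 °C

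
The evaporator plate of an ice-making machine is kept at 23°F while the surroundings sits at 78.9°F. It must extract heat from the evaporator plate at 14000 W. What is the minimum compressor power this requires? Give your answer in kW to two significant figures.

1.6 kW

In absolute terms T_C = 268.15 K and T_H = 299.21 K, so ΔT = 31.06 K.
COP_Carnot = T_C/ΔT = 268.15/31.06 = 8.635.
Ẇ_min = Q̇/COP_Carnot = 14000/8.635 = 1621 W = 1.621 kW.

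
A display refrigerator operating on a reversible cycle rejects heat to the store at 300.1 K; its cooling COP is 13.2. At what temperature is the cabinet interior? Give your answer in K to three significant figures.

279 K

For a Carnot refrigerator COP_R = T_C/(T_H − T_C), so T_C = COP·T_H/(1 + COP).
With T_H = 300.10 K, T_C = 13.2 × 300.10/14.20 = 278.97 K.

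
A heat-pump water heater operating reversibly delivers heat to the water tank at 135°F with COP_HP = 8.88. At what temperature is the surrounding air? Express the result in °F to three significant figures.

COP_HP = T_H/(T_H − T_C) gives T_H − T_C = T_H/COP.
With T_H = 330.37 K, T_C = 330.37 × (1 − 1/8.88) = 293.17 K.
Converting, 293.17 K = 68.03°F.

68.0 °F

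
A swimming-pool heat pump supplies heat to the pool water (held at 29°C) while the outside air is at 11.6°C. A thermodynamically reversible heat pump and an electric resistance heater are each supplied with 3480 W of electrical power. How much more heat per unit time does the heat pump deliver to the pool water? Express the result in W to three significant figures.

In absolute terms T_C = 284.75 K and T_H = 302.15 K, so ΔT = 17.40 K.
COP_Carnot = T_H/ΔT = 302.15/17.40 = 17.36.
The heat pump delivers Q̇_H = COP × Ẇ = 60430 W; the resistance heater delivers Ẇ = 3480 W.
Extra = (COP − 1)·Ẇ = 56950 W.

57000 W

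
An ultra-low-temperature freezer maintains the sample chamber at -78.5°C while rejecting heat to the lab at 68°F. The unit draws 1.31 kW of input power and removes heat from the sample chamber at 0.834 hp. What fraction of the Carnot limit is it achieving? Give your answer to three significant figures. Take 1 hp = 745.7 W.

0.240

Converting, Q̇_C = 0.8340 hp = 0.6219 kW, so COP_actual = Q̇_C/Ẇ = 0.6219/1.310 = 0.4747.
In absolute terms T_C = 194.65 K and T_H = 293.15 K, so ΔT = 98.50 K.
COP_Carnot = T_C/ΔT = 194.65/98.50 = 1.976.
η_II = COP_actual/COP_Carnot = 0.4747/1.976 = 0.2402.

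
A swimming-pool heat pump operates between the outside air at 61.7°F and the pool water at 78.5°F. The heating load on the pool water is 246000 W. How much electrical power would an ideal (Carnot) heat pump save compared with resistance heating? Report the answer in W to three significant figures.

In absolute terms T_C = 289.65 K and T_H = 298.98 K, so ΔT = 9.333 K.
COP_Carnot = T_H/ΔT = 298.98/9.333 = 32.03.
Resistance heating needs Ẇ_res = Q̇_H = 246000 W; the reversible heat pump needs only Ẇ_hp = Q̇_H/COP = 7679 W.
Saving = 246000 − 7679 = 238300 W.

238000 W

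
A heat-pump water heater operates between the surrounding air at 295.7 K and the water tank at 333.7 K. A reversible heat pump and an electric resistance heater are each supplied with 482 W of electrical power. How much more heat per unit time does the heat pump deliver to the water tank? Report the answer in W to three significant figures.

3750 W

The reservoir spacing is ΔT = 333.7 − 295.7 = 38.00 K.
COP_Carnot = T_H/ΔT = 333.70/38.00 = 8.782.
The heat pump delivers Q̇_H = COP × Ẇ = 4233 W; the resistance heater delivers Ẇ = 482.0 W.
Extra = (COP − 1)·Ẇ = 3751 W.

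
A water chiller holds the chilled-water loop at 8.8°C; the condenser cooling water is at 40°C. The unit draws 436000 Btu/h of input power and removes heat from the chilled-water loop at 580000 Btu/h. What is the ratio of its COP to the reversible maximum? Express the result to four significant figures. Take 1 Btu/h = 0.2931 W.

COP_actual = Q̇_C/Ẇ = 580000/436000 = 1.330.
In absolute terms T_C = 281.95 K and T_H = 313.15 K, so ΔT = 31.20 K.
COP_Carnot = T_C/ΔT = 281.95/31.20 = 9.037.
η_II = COP_actual/COP_Carnot = 1.330/9.037 = 0.1472.

0.1472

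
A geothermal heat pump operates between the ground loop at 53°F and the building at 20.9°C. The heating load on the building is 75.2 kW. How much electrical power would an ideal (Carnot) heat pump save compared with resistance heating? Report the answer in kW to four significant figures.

In absolute terms T_C = 284.82 K and T_H = 294.05 K, so ΔT = 9.233 K.
COP_Carnot = T_H/ΔT = 294.05/9.233 = 31.85.
Resistance heating needs Ẇ_res = Q̇_H = 75.20 kW; the reversible heat pump needs only Ẇ_hp = Q̇_H/COP = 2.361 kW.
Saving = 75.20 − 2.361 = 72.84 kW.

72.84 kW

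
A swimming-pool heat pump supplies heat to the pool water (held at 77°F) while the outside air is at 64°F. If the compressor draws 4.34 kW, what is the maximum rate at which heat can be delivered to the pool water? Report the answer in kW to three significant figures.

In absolute terms T_C = 290.93 K and T_H = 298.15 K, so ΔT = 7.222 K.
COP_Carnot = T_H/ΔT = 298.15/7.222 = 41.28.
Q̇_max = COP_Carnot × Ẇ = 41.28 × 4.340 kW = 179.2 kW.

179 kW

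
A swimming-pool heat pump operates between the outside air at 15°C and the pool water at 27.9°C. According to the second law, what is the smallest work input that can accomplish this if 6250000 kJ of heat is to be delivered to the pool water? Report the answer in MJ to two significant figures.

270 MJ

In absolute terms T_C = 288.15 K and T_H = 301.05 K, so ΔT = 12.90 K.
The reversible limit is COP_HP = T_H/ΔT = 23.34, so W_min = Q_H/COP = Q_H·ΔT/T_H.
W_min = 6250000 × 12.90/301.05 = 267800 kJ = 267.8 MJ.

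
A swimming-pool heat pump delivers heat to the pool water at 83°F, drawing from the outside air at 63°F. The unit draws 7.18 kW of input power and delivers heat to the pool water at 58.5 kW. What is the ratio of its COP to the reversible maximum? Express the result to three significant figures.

COP_actual = Q̇_H/Ẇ = 58.50/7.180 = 8.148.
In absolute terms T_C = 290.37 K and T_H = 301.48 K, so ΔT = 11.11 K.
COP_Carnot = T_H/ΔT = 301.48/11.11 = 27.13.
η_II = COP_actual/COP_Carnot = 8.148/27.13 = 0.3003.

0.300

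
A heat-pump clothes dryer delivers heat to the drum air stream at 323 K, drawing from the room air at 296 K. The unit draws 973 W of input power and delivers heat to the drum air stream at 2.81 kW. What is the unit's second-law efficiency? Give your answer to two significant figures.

0.24

Converting, Q̇_H = 2.810 kW = 2810 W, so COP_actual = Q̇_H/Ẇ = 2810/973.0 = 2.888.
The reservoir spacing is ΔT = 323 − 296 = 27.00 K.
COP_Carnot = T_H/ΔT = 323.00/27.00 = 11.96.
η_II = COP_actual/COP_Carnot = 2.888/11.96 = 0.2414.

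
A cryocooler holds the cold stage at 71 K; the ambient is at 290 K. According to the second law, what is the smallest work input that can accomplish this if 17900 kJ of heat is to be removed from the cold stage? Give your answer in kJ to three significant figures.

The reservoir spacing is ΔT = 290 − 71 = 219.0 K.
The reversible limit is COP_R = T_C/ΔT = 0.3242, so W_min = Q_C/COP = Q_C·ΔT/T_C.
W_min = 17900 × 219.0/71.00 = 55210 kJ.

55200 kJ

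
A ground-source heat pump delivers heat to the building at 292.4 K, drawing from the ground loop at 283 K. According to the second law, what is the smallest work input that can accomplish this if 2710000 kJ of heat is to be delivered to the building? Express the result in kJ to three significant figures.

87100 kJ

The reservoir spacing is ΔT = 292.4 − 283 = 9.400 K.
The reversible limit is COP_HP = T_H/ΔT = 31.11, so W_min = Q_H/COP = Q_H·ΔT/T_H.
W_min = 2710000 × 9.400/292.40 = 87120 kJ.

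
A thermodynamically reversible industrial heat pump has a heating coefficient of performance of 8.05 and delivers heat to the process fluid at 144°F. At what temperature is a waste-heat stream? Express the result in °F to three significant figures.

COP_HP = T_H/(T_H − T_C) gives T_H − T_C = T_H/COP.
With T_H = 335.37 K, T_C = 335.37 × (1 − 1/8.05) = 293.71 K.
Converting, 293.71 K = 69.01°F.

69.0 °F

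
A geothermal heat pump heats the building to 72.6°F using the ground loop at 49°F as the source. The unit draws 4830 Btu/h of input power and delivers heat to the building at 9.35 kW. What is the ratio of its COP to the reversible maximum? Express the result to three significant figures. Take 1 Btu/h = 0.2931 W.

Converting, Q̇_H = 9.350 kW = 31900 Btu/h, so COP_actual = Q̇_H/Ẇ = 31900/4830 = 6.605.
In absolute terms T_C = 282.59 K and T_H = 295.71 K, so ΔT = 13.11 K.
COP_Carnot = T_H/ΔT = 295.71/13.11 = 22.55.
η_II = COP_actual/COP_Carnot = 6.605/22.55 = 0.2928.

0.293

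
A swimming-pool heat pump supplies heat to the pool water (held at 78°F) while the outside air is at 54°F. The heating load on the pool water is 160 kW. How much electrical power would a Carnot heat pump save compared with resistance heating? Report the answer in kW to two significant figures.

150 kW

In absolute terms T_C = 285.37 K and T_H = 298.71 K, so ΔT = 13.33 K.
COP_Carnot = T_H/ΔT = 298.71/13.33 = 22.40.
Resistance heating needs Ẇ_res = Q̇_H = 160.0 kW; the reversible heat pump needs only Ẇ_hp = Q̇_H/COP = 7.142 kW.
Saving = 160.0 − 7.142 = 152.9 kW.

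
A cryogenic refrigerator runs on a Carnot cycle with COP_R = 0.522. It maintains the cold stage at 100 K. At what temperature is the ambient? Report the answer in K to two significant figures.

COP_R = T_C/(T_H − T_C) gives T_H − T_C = T_C/COP.
With T_C = 100.00 K, T_H = 100.00 × (1 + 1/0.522) = 291.57 K.

290 K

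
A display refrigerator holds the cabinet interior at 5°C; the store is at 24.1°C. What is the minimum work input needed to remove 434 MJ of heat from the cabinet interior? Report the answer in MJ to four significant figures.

In absolute terms T_C = 278.15 K and T_H = 297.25 K, so ΔT = 19.10 K.
The reversible limit is COP_R = T_C/ΔT = 14.56, so W_min = Q_C/COP = Q_C·ΔT/T_C.
W_min = 434.0 × 19.10/278.15 = 29.80 MJ.

29.80 MJ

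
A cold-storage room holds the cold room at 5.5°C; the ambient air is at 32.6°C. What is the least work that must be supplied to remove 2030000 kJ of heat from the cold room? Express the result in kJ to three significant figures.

197000 kJ

In absolute terms T_C = 278.65 K and T_H = 305.75 K, so ΔT = 27.10 K.
The reversible limit is COP_R = T_C/ΔT = 10.28, so W_min = Q_C/COP = Q_C·ΔT/T_C.
W_min = 2030000 × 27.10/278.65 = 197400 kJ.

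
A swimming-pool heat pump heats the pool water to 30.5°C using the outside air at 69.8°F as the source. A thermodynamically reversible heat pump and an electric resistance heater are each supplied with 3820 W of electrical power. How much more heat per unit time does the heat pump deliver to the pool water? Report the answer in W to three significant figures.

In absolute terms T_C = 294.15 K and T_H = 303.65 K, so ΔT = 9.500 K.
COP_Carnot = T_H/ΔT = 303.65/9.500 = 31.96.
The heat pump delivers Q̇_H = COP × Ẇ = 122100 W; the resistance heater delivers Ẇ = 3820 W.
Extra = (COP − 1)·Ẇ = 118300 W.

118000 W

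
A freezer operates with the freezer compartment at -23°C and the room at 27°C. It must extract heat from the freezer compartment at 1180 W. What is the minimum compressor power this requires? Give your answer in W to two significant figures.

240 W

In absolute terms T_C = 250.15 K and T_H = 300.15 K, so ΔT = 50.00 K.
COP_Carnot = T_C/ΔT = 250.15/50.00 = 5.003.
Ẇ_min = Q̇/COP_Carnot = 1180/5.003 = 235.9 W.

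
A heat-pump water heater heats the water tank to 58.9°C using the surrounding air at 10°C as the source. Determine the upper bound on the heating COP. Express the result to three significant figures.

In absolute terms T_C = 283.15 K and T_H = 332.05 K, so ΔT = 48.90 K.
For a reversible cycle, COP_Carnot = T_H/ΔT = 332.05/48.90 = 6.790.

6.79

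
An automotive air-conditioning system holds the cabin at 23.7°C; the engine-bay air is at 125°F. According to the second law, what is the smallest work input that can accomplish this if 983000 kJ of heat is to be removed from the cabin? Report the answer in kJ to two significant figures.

93000 kJ

In absolute terms T_C = 296.85 K and T_H = 324.82 K, so ΔT = 27.97 K.
The reversible limit is COP_R = T_C/ΔT = 10.61, so W_min = Q_C/COP = Q_C·ΔT/T_C.
W_min = 983000 × 27.97/296.85 = 92610 kJ.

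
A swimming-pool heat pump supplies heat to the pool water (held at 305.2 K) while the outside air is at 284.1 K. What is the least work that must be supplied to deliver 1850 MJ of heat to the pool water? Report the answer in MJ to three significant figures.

The reservoir spacing is ΔT = 305.2 − 284.1 = 21.10 K.
The reversible limit is COP_HP = T_H/ΔT = 14.46, so W_min = Q_H/COP = Q_H·ΔT/T_H.
W_min = 1850 × 21.10/305.20 = 127.9 MJ.

128 MJ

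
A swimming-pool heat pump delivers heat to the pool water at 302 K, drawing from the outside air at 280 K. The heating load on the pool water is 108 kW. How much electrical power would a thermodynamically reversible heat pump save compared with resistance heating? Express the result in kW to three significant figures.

100 kW

The reservoir spacing is ΔT = 302 − 280 = 22.00 K.
COP_Carnot = T_H/ΔT = 302.00/22.00 = 13.73.
Resistance heating needs Ẇ_res = Q̇_H = 108.0 kW; the reversible heat pump needs only Ẇ_hp = Q̇_H/COP = 7.868 kW.
Saving = 108.0 − 7.868 = 100.1 kW.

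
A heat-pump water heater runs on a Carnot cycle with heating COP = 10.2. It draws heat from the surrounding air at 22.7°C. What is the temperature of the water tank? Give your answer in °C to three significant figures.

COP_HP = T_H/(T_H − T_C) rearranges to T_H = COP·T_C/(COP − 1).
With T_C = 295.85 K, T_H = 10.2 × 295.85/9.200 = 328.01 K.
Converting, 328.01 K = 54.86°C.

54.9 °C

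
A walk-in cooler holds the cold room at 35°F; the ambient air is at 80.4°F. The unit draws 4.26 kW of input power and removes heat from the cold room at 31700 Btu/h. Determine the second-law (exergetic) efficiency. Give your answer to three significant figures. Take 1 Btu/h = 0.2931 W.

0.200

Converting, Q̇_C = 31700 Btu/h = 9.291 kW, so COP_actual = Q̇_C/Ẇ = 9.291/4.260 = 2.181.
In absolute terms T_C = 274.82 K and T_H = 300.04 K, so ΔT = 25.22 K.
COP_Carnot = T_C/ΔT = 274.82/25.22 = 10.90.
η_II = COP_actual/COP_Carnot = 2.181/10.90 = 0.2002.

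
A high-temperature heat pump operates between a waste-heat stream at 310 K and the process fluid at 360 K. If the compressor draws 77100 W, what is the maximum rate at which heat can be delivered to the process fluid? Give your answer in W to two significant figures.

560000 W

The reservoir spacing is ΔT = 360 − 310 = 50.00 K.
COP_Carnot = T_H/ΔT = 360.00/50.00 = 7.200.
Q̇_max = COP_Carnot × Ẇ = 7.200 × 77100 W = 555100 W.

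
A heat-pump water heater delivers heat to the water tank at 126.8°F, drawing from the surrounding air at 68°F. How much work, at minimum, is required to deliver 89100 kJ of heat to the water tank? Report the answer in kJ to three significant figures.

In absolute terms T_C = 293.15 K and T_H = 325.82 K, so ΔT = 32.67 K.
The reversible limit is COP_HP = T_H/ΔT = 9.974, so W_min = Q_H/COP = Q_H·ΔT/T_H.
W_min = 89100 × 32.67/325.82 = 8933 kJ.

8930 kJ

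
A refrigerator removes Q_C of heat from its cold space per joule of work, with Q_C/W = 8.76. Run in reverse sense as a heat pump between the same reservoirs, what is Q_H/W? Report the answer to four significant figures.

9.760

The first law on one cycle gives Q_H = Q_C + W, so Q_H/W = Q_C/W + 1.
COP_HP = COP_R + 1 = 8.76 + 1 = 9.76.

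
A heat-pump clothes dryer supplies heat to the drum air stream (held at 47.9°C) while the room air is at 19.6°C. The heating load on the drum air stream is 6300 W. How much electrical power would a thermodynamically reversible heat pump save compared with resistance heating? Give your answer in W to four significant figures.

In absolute terms T_C = 292.75 K and T_H = 321.05 K, so ΔT = 28.30 K.
COP_Carnot = T_H/ΔT = 321.05/28.30 = 11.34.
Resistance heating needs Ẇ_res = Q̇_H = 6300 W; the reversible heat pump needs only Ẇ_hp = Q̇_H/COP = 555.3 W.
Saving = 6300 − 555.3 = 5745 W.

5745 W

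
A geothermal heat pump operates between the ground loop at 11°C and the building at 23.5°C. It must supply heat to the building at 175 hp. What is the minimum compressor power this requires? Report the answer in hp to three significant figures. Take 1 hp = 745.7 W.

In absolute terms T_C = 284.15 K and T_H = 296.65 K, so ΔT = 12.50 K.
COP_Carnot = T_H/ΔT = 296.65/12.50 = 23.73.
Ẇ_min = Q̇/COP_Carnot = 175.0/23.73 = 7.374 hp.

7.37 hp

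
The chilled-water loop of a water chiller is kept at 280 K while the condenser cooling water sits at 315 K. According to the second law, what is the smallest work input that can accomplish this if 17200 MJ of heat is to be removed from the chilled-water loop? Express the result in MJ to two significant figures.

2200 MJ

The reservoir spacing is ΔT = 315 − 280 = 35.00 K.
The reversible limit is COP_R = T_C/ΔT = 8.000, so W_min = Q_C/COP = Q_C·ΔT/T_C.
W_min = 17200 × 35.00/280.00 = 2150 MJ.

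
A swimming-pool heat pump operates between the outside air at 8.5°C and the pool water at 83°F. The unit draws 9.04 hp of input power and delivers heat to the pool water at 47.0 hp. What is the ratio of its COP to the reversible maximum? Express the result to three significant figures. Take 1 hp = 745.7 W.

0.342

COP_actual = Q̇_H/Ẇ = 47.00/9.040 = 5.199.
In absolute terms T_C = 281.65 K and T_H = 301.48 K, so ΔT = 19.83 K.
COP_Carnot = T_H/ΔT = 301.48/19.83 = 15.20.
η_II = COP_actual/COP_Carnot = 5.199/15.20 = 0.3420.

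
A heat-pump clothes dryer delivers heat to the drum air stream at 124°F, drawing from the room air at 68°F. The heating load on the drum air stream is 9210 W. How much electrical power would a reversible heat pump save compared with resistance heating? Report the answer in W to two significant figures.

In absolute terms T_C = 293.15 K and T_H = 324.26 K, so ΔT = 31.11 K.
COP_Carnot = T_H/ΔT = 324.26/31.11 = 10.42.
Resistance heating needs Ẇ_res = Q̇_H = 9210 W; the reversible heat pump needs only Ẇ_hp = Q̇_H/COP = 883.7 W.
Saving = 9210 − 883.7 = 8326 W.

8300 W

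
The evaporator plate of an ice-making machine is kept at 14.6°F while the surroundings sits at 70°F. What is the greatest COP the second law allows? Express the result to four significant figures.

In absolute terms T_C = 263.48 K and T_H = 294.26 K, so ΔT = 30.78 K.
For a reversible cycle, COP_Carnot = T_C/ΔT = 263.48/30.78 = 8.561.

8.561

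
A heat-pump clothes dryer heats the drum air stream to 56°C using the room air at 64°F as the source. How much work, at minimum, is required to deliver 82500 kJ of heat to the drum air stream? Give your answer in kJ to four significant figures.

In absolute terms T_C = 290.93 K and T_H = 329.15 K, so ΔT = 38.22 K.
The reversible limit is COP_HP = T_H/ΔT = 8.611, so W_min = Q_H/COP = Q_H·ΔT/T_H.
W_min = 82500 × 38.22/329.15 = 9580 kJ.

9580 kJ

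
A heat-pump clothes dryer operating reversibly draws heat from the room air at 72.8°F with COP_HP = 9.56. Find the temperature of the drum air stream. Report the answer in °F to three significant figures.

COP_HP = T_H/(T_H − T_C) rearranges to T_H = COP·T_C/(COP − 1).
With T_C = 295.82 K, T_H = 9.56 × 295.82/8.560 = 330.37 K.
Converting, 330.37 K = 135.00°F.

135 °F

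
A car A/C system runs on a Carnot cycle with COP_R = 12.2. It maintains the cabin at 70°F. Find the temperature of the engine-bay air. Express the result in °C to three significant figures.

COP_R = T_C/(T_H − T_C) gives T_H − T_C = T_C/COP.
With T_C = 294.26 K, T_H = 294.26 × (1 + 1/12.2) = 318.38 K.
Converting, 318.38 K = 45.23°C.

45.2 °C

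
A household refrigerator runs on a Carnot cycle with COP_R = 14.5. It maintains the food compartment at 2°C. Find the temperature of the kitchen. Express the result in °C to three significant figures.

COP_R = T_C/(T_H − T_C) gives T_H − T_C = T_C/COP.
With T_C = 275.15 K, T_H = 275.15 × (1 + 1/14.5) = 294.13 K.
Converting, 294.13 K = 20.98°C.

21.0 °C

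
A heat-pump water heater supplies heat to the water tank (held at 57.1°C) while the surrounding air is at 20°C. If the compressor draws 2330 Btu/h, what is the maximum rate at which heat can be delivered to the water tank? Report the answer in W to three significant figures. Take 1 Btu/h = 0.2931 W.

In absolute terms T_C = 293.15 K and T_H = 330.25 K, so ΔT = 37.10 K.
COP_Carnot = T_H/ΔT = 330.25/37.10 = 8.902.
Q̇_max = COP_Carnot × Ẇ = 8.902 × 2330 Btu/h = 20740 Btu/h = 6079 W.

6080 W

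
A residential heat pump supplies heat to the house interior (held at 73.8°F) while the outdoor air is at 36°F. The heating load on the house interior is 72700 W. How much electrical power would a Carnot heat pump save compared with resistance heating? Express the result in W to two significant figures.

In absolute terms T_C = 275.37 K and T_H = 296.37 K, so ΔT = 21.00 K.
COP_Carnot = T_H/ΔT = 296.37/21.00 = 14.11.
Resistance heating needs Ẇ_res = Q̇_H = 72700 W; the reversible heat pump needs only Ẇ_hp = Q̇_H/COP = 5151 W.
Saving = 72700 − 5151 = 67550 W.

68000 W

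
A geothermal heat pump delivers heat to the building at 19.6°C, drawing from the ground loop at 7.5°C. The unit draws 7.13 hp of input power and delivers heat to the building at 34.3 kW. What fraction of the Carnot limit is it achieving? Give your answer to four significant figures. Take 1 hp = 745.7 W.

Converting, Q̇_H = 34.30 kW = 46.00 hp, so COP_actual = Q̇_H/Ẇ = 46.00/7.130 = 6.451.
In absolute terms T_C = 280.65 K and T_H = 292.75 K, so ΔT = 12.10 K.
COP_Carnot = T_H/ΔT = 292.75/12.10 = 24.19.
η_II = COP_actual/COP_Carnot = 6.451/24.19 = 0.2666.

0.2666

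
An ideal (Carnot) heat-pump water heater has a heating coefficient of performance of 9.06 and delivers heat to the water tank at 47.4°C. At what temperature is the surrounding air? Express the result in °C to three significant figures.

COP_HP = T_H/(T_H − T_C) gives T_H − T_C = T_H/COP.
With T_H = 320.55 K, T_C = 320.55 × (1 − 1/9.06) = 285.17 K.
Converting, 285.17 K = 12.02°C.

12.0 °C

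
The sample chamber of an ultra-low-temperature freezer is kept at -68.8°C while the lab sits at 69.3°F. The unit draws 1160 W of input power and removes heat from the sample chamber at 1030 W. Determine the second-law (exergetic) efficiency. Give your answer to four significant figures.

0.3890

COP_actual = Q̇_C/Ẇ = 1030/1160 = 0.8879.
In absolute terms T_C = 204.35 K and T_H = 293.87 K, so ΔT = 89.52 K.
COP_Carnot = T_C/ΔT = 204.35/89.52 = 2.283.
η_II = COP_actual/COP_Carnot = 0.8879/2.283 = 0.3890.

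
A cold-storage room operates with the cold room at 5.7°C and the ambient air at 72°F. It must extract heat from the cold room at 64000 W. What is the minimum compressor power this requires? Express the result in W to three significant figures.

3790 W

In absolute terms T_C = 278.85 K and T_H = 295.37 K, so ΔT = 16.52 K.
COP_Carnot = T_C/ΔT = 278.85/16.52 = 16.88.
Ẇ_min = Q̇/COP_Carnot = 64000/16.88 = 3792 W.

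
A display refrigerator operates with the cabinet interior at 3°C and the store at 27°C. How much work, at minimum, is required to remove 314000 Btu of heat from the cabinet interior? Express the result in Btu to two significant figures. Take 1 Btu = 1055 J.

In absolute terms T_C = 276.15 K and T_H = 300.15 K, so ΔT = 24.00 K.
The reversible limit is COP_R = T_C/ΔT = 11.51, so W_min = Q_C/COP = Q_C·ΔT/T_C.
W_min = 314000 × 24.00/276.15 = 27290 Btu.

27000 Btu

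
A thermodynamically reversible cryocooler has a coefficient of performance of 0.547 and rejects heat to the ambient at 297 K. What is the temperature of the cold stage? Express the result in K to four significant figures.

105.0 K

For a Carnot refrigerator COP_R = T_C/(T_H − T_C), so T_C = COP·T_H/(1 + COP).
With T_H = 297.00 K, T_C = 0.547 × 297.00/1.547 = 105.02 K.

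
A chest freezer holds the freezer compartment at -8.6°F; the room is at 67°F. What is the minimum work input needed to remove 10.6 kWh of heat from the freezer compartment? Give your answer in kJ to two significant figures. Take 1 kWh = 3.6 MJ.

6400 kJ

In absolute terms T_C = 250.59 K and T_H = 292.59 K, so ΔT = 42.00 K.
The reversible limit is COP_R = T_C/ΔT = 5.967, so W_min = Q_C/COP = Q_C·ΔT/T_C.
W_min = 10.60 × 42.00/250.59 = 1.777 kWh = 6396 kJ.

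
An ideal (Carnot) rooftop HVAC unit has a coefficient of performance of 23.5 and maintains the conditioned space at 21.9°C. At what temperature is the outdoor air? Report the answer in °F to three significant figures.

COP_R = T_C/(T_H − T_C) gives T_H − T_C = T_C/COP.
With T_C = 295.05 K, T_H = 295.05 × (1 + 1/23.5) = 307.61 K.
Converting, 307.61 K = 94.02°F.

94.0 °F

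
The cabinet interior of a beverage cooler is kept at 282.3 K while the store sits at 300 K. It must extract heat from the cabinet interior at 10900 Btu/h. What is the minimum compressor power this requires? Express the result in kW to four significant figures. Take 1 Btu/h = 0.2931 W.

0.2003 kW

The reservoir spacing is ΔT = 300 − 282.3 = 17.70 K.
COP_Carnot = T_C/ΔT = 282.30/17.70 = 15.95.
Ẇ_min = Q̇/COP_Carnot = 10900/15.95 = 683.4 Btu/h = 0.2003 kW.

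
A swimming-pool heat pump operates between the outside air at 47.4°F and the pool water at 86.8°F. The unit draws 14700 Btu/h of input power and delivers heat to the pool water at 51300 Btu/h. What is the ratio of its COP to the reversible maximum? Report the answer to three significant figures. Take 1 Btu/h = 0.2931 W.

COP_actual = Q̇_H/Ẇ = 51300/14700 = 3.490.
In absolute terms T_C = 281.71 K and T_H = 303.59 K, so ΔT = 21.89 K.
COP_Carnot = T_H/ΔT = 303.59/21.89 = 13.87.
η_II = COP_actual/COP_Carnot = 3.490/13.87 = 0.2516.

0.252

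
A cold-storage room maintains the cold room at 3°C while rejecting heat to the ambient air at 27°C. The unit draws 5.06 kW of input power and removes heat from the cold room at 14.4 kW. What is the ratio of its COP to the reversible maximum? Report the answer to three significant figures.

0.247

COP_actual = Q̇_C/Ẇ = 14.40/5.060 = 2.846.
In absolute terms T_C = 276.15 K and T_H = 300.15 K, so ΔT = 24.00 K.
COP_Carnot = T_C/ΔT = 276.15/24.00 = 11.51.
η_II = COP_actual/COP_Carnot = 2.846/11.51 = 0.2473.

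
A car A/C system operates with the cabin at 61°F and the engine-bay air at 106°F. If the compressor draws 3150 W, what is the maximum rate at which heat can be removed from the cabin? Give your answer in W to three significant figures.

36400 W

In absolute terms T_C = 289.26 K and T_H = 314.26 K, so ΔT = 25.00 K.
COP_Carnot = T_C/ΔT = 289.26/25.00 = 11.57.
Q̇_max = COP_Carnot × Ẇ = 11.57 × 3150 W = 36450 W.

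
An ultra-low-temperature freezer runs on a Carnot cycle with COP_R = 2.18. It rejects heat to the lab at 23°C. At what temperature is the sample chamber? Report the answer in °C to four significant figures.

-70.13 °C

For a Carnot refrigerator COP_R = T_C/(T_H − T_C), so T_C = COP·T_H/(1 + COP).
With T_H = 296.15 K, T_C = 2.18 × 296.15/3.180 = 203.02 K.
Converting, 203.02 K = -70.13°C.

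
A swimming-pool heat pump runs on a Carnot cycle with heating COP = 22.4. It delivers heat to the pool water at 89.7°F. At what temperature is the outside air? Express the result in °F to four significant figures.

65.17 °F

COP_HP = T_H/(T_H − T_C) gives T_H − T_C = T_H/COP.
With T_H = 305.21 K, T_C = 305.21 × (1 − 1/22.4) = 291.58 K.
Converting, 291.58 K = 65.17°F.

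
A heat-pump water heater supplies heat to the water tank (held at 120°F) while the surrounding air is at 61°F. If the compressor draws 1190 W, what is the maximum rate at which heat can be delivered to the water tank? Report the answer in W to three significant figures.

In absolute terms T_C = 289.26 K and T_H = 322.04 K, so ΔT = 32.78 K.
COP_Carnot = T_H/ΔT = 322.04/32.78 = 9.825.
Q̇_max = COP_Carnot × Ẇ = 9.825 × 1190 W = 11690 W.

11700 W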